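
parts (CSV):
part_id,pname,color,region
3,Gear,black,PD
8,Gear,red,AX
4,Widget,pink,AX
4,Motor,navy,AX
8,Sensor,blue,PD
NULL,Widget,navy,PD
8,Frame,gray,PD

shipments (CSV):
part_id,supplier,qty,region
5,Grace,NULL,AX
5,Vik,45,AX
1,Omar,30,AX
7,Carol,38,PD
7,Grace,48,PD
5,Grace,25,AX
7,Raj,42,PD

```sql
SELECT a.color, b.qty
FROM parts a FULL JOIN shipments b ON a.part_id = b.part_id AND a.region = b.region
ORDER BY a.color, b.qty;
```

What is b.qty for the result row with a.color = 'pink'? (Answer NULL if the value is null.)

FULL OUTER JOIN keeps every row from both sides; unmatched rows get NULL for the other side's columns.
Matching on a.part_id = b.part_id AND a.region = b.region. A NULL in a compared column never satisfies the condition.
Matched pairs: 0; unmatched a rows kept: 7; unmatched b rows kept: 7.

NULL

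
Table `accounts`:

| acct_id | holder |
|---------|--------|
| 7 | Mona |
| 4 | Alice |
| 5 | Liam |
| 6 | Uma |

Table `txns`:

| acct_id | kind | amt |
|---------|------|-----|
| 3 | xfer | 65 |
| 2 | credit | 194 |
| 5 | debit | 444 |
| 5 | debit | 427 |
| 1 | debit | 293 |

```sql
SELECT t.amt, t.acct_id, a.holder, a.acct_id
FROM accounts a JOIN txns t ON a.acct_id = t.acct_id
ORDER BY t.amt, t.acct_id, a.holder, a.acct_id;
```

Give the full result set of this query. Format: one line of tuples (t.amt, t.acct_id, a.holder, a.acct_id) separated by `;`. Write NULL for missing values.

INNER JOIN keeps only pairs where the ON condition holds.
Matching on a.acct_id = t.acct_id.
Matched pairs: 2.

(427, 5, Liam, 5); (444, 5, Liam, 5)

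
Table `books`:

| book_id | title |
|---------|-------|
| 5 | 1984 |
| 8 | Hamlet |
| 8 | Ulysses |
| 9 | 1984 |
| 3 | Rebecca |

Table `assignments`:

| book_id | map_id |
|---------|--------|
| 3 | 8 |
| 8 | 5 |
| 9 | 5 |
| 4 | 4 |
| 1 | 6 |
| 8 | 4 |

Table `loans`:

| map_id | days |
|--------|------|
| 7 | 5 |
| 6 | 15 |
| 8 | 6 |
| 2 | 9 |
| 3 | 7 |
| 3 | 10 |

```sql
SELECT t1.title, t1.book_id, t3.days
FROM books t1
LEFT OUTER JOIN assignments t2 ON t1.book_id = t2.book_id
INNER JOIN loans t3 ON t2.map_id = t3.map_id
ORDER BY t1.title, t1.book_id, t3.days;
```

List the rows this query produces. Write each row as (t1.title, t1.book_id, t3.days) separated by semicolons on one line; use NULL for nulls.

Evaluate left to right. First `books t1 LEFT JOIN assignments t2` on book_id: 7 row(s).
Then INNER JOIN `loans t3` on map_id: keep only rows whose t2.map_id appears in t3.

(Rebecca, 3, 6)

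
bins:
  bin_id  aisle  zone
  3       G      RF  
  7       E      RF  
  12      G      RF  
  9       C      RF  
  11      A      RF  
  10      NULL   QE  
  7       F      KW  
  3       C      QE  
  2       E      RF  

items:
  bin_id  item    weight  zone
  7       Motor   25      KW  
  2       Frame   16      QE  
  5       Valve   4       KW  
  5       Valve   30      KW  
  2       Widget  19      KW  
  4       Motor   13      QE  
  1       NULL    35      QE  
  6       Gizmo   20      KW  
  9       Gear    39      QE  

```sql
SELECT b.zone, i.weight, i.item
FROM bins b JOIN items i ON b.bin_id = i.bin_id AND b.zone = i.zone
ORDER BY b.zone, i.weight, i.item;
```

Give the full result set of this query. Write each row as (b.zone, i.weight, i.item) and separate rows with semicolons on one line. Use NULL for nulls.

(KW, 25, Motor)

INNER JOIN keeps only pairs where the ON condition holds.
Matching on b.bin_id = i.bin_id AND b.zone = i.zone.
Matched pairs: 1.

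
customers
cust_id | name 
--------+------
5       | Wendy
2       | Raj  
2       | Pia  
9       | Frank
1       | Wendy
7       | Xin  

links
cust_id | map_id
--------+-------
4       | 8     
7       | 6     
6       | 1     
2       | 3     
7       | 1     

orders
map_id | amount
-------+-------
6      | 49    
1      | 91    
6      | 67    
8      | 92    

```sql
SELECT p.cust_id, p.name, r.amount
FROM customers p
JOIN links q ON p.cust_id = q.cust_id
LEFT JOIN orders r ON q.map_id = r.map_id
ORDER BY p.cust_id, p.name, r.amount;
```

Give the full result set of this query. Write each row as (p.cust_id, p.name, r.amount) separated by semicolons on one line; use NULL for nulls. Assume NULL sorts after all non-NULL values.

(2, Pia, NULL); (2, Raj, NULL); (7, Xin, 49); (7, Xin, 67); (7, Xin, 91)

Joins associate left-to-right: customers INNER JOIN links on cust_id gives 4 intermediate row(s).
Then LEFT JOIN `orders r` on map_id: each of those 4 rows is kept; rows whose q.map_id has no match in r get NULL for r's columns.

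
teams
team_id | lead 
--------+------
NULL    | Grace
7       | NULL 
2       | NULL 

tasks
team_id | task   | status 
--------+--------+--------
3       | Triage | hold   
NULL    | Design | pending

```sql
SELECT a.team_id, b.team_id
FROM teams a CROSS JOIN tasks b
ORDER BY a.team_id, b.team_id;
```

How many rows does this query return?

6

CROSS JOIN pairs every row of `teams` with every row of `tasks`: 3 × 2 = 6 rows.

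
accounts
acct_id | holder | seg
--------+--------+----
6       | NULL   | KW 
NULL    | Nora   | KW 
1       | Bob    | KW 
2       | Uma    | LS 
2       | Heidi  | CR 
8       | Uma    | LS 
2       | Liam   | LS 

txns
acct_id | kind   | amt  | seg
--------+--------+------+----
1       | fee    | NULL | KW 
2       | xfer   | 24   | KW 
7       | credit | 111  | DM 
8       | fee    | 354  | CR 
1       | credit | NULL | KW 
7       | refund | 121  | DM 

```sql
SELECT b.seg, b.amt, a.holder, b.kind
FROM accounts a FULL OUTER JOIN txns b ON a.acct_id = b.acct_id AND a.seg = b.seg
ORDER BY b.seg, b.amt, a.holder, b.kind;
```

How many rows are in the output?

12

FULL OUTER JOIN keeps every row from both sides; unmatched rows get NULL for the other side's columns.
Matching on a.acct_id = b.acct_id AND a.seg = b.seg. A NULL in a compared column never satisfies the condition.
- a row (acct_id=6, seg=KW): no match → kept, b columns NULL.
- a row (acct_id=NULL, seg=KW): no match → kept, b columns NULL.
- a row (acct_id=1, seg=KW): matches 2 b row(s) → 2 output row(s).
- a row (acct_id=2, seg=LS): no match → kept, b columns NULL.
- a row (acct_id=2, seg=CR): no match → kept, b columns NULL.
- a row (acct_id=8, seg=LS): no match → kept, b columns NULL.
- a row (acct_id=2, seg=LS): no match → kept, b columns NULL.
- 4 row(s) from b found no a partner → padded with NULL.
Total: 2 matched + 10 padded = 12 rows.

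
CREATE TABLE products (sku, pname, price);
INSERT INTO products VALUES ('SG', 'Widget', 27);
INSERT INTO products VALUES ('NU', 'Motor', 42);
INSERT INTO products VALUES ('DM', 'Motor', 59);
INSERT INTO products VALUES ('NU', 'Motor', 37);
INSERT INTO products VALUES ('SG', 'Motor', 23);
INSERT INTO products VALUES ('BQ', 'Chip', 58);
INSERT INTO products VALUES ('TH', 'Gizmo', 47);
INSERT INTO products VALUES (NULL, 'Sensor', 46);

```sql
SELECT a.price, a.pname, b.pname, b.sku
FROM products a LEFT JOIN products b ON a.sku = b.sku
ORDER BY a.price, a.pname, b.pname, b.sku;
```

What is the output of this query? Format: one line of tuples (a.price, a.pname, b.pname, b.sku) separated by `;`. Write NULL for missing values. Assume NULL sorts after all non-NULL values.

(23, Motor, Motor, SG); (23, Motor, Widget, SG); (27, Widget, Motor, SG); (27, Widget, Widget, SG); (37, Motor, Motor, NU); (37, Motor, Motor, NU); (42, Motor, Motor, NU); (42, Motor, Motor, NU); (46, Sensor, NULL, NULL); (47, Gizmo, Gizmo, TH); (58, Chip, Chip, BQ); (59, Motor, Motor, DM)

LEFT JOIN keeps every row from `products a`; unmatched rows get NULL for `products b`'s columns.
Matching on a.sku = b.sku. A NULL in a compared column never satisfies the condition.
Matched pairs: 11; unmatched a rows kept: 1.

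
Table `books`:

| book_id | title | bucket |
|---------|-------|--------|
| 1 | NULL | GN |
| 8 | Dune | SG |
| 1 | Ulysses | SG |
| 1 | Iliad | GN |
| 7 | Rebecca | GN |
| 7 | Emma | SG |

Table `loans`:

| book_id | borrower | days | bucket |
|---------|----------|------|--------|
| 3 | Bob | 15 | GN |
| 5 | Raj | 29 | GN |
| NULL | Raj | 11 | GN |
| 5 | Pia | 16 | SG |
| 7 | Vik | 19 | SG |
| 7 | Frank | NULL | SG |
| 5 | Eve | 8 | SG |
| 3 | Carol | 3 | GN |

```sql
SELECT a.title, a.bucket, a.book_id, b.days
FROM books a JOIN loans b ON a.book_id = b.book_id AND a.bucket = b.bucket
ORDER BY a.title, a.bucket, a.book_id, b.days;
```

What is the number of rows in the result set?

2

INNER JOIN keeps only pairs where the ON condition holds.
Matching on a.book_id = b.book_id AND a.bucket = b.bucket. A NULL in a compared column never satisfies the condition.
- book_id=1, bucket=GN: no matching b row, dropped.
- book_id=8, bucket=SG: no matching b row, dropped.
- book_id=1, bucket=SG: no matching b row, dropped.
- book_id=1, bucket=GN: no matching b row, dropped.
- book_id=7, bucket=GN: no matching b row, dropped.
- book_id=7, bucket=SG: 2 matching b row(s), so 2 row(s) emitted.
Total: 2 rows.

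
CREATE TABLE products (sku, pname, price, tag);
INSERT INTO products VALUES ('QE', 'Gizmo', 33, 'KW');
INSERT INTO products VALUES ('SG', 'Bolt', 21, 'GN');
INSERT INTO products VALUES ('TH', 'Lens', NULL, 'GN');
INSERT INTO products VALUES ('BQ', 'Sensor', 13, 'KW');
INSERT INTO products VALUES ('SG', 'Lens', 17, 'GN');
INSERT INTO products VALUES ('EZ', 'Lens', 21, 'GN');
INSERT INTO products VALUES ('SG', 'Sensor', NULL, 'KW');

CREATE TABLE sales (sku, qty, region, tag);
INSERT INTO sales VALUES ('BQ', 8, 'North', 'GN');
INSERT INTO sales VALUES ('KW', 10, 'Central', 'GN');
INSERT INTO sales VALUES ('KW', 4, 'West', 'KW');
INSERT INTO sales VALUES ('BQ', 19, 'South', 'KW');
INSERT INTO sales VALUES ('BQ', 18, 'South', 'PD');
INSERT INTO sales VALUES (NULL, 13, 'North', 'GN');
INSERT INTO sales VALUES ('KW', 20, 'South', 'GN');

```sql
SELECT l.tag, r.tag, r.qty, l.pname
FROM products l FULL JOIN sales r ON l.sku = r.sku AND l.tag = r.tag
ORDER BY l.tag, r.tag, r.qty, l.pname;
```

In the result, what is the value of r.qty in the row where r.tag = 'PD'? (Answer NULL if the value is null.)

FULL OUTER JOIN keeps every row from both sides; unmatched rows get NULL for the other side's columns.
Matching on l.sku = r.sku AND l.tag = r.tag. A NULL in a compared column never satisfies the condition.
Matched pairs: 1; unmatched l rows kept: 6; unmatched r rows kept: 6.

18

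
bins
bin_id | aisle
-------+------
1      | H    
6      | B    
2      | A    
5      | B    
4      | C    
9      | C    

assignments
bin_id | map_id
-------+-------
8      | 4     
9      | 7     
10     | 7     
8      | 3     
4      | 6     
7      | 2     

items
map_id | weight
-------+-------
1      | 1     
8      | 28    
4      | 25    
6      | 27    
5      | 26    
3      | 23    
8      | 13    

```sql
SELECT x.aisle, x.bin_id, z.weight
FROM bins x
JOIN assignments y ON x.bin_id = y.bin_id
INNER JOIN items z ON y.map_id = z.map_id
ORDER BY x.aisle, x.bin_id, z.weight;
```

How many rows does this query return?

1

Joins associate left-to-right: bins INNER JOIN assignments on bin_id gives 2 intermediate row(s).
Then INNER JOIN `items z` on map_id: keep only rows whose y.map_id appears in z.
Result: 1 row(s).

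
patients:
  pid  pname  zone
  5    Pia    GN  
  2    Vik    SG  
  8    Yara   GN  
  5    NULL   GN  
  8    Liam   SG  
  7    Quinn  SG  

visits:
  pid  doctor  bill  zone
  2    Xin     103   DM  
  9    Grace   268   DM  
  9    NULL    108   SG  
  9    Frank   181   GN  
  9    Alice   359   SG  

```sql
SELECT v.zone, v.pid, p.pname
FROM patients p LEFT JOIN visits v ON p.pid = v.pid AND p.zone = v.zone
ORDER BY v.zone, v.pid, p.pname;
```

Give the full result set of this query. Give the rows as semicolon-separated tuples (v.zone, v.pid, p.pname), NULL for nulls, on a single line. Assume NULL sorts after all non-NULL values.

(NULL, NULL, Liam); (NULL, NULL, Pia); (NULL, NULL, Quinn); (NULL, NULL, Vik); (NULL, NULL, Yara); (NULL, NULL, NULL)

LEFT JOIN keeps every row from `patients`; unmatched rows get NULL for `visits`'s columns.
Matching on p.pid = v.pid AND p.zone = v.zone.
Matched pairs: 0; unmatched p rows kept: 6.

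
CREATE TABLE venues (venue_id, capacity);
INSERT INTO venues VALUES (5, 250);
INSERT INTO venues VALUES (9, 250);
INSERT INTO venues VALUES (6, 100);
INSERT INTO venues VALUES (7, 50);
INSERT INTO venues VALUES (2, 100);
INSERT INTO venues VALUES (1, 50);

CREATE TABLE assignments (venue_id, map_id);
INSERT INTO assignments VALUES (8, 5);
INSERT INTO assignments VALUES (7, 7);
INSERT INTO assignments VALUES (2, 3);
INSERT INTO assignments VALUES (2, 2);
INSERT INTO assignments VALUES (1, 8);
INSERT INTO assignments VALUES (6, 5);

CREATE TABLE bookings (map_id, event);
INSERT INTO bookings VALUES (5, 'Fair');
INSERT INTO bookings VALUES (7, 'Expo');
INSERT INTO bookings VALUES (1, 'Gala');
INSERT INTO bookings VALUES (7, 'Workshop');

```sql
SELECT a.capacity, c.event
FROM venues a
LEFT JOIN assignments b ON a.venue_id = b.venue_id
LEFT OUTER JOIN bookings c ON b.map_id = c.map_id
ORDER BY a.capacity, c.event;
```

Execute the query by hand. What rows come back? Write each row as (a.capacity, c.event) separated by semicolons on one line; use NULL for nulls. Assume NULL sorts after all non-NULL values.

(50, Expo); (50, Workshop); (50, NULL); (100, Fair); (100, NULL); (100, NULL); (250, NULL); (250, NULL)

Step 1 — a LEFT JOIN b on venue_id → 7 row(s).
Then LEFT JOIN `bookings c` on map_id: each of those 7 rows is kept; rows whose b.map_id has no match in c get NULL for c's columns.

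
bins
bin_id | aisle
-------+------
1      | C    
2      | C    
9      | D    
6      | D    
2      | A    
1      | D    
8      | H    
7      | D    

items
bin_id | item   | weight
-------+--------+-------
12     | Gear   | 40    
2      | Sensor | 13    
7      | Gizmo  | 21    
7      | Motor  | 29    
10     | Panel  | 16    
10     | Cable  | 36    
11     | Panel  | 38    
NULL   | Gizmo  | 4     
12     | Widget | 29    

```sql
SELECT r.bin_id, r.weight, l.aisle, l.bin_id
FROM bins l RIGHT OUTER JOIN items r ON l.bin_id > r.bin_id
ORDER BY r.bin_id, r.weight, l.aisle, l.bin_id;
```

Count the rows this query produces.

RIGHT JOIN keeps every row from `items`; unmatched rows get NULL for `bins`'s columns.
Matching on l.bin_id > r.bin_id. A NULL in a compared column never satisfies the condition.
Matched pairs: 8; unmatched r rows kept: 6.
Total: 8 matched + 6 padded = 14 rows.

14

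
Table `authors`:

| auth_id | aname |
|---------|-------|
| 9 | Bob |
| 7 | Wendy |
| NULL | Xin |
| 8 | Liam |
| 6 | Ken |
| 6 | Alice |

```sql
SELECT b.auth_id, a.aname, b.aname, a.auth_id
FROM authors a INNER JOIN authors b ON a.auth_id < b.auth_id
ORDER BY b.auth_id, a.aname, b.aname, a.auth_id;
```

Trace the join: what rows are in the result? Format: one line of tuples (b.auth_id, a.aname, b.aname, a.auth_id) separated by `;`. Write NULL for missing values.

(7, Alice, Wendy, 6); (7, Ken, Wendy, 6); (8, Alice, Liam, 6); (8, Ken, Liam, 6); (8, Wendy, Liam, 7); (9, Alice, Bob, 6); (9, Ken, Bob, 6); (9, Liam, Bob, 8); (9, Wendy, Bob, 7)

INNER JOIN keeps only pairs where the ON condition holds.
Matching on a.auth_id < b.auth_id. A NULL in a compared column never satisfies the condition.
- a (auth_id=9) has no partner → excluded.
- a (auth_id=7) pairs with 2 row(s) of b.
- a (auth_id=NULL) has no partner → excluded.
- a (auth_id=8) pairs with 1 row(s) of b.
- a (auth_id=6) pairs with 3 row(s) of b.
- a (auth_id=6) pairs with 3 row(s) of b.
After projecting and ordering:
b.auth_id | a.aname | b.aname | a.auth_id
7 | Alice | Wendy | 6
7 | Ken | Wendy | 6
8 | Alice | Liam | 6
8 | Ken | Liam | 6
8 | Wendy | Liam | 7
9 | Alice | Bob | 6
9 | Ken | Bob | 6
9 | Liam | Bob | 8
9 | Wendy | Bob | 7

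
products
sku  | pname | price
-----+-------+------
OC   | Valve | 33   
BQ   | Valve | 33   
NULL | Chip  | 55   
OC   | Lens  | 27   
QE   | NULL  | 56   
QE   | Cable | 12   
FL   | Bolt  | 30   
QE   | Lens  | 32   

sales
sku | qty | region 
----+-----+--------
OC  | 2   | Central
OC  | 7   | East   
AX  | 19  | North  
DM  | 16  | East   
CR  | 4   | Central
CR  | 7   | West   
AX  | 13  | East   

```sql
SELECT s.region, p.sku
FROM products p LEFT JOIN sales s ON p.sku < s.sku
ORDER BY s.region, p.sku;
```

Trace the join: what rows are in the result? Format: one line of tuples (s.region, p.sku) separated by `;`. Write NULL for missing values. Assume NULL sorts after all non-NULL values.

LEFT JOIN keeps every row from `products`; unmatched rows get NULL for `sales`'s columns.
Matching on p.sku < s.sku. A NULL in a compared column never satisfies the condition.
- p row (sku=OC): no match → kept, s columns NULL.
- p row (sku=BQ): matches 5 s row(s) → 5 output row(s).
- p row (sku=NULL): no match → kept, s columns NULL.
- p row (sku=OC): no match → kept, s columns NULL.
- p row (sku=QE): no match → kept, s columns NULL.
- p row (sku=QE): no match → kept, s columns NULL.
- p row (sku=FL): matches 2 s row(s) → 2 output row(s).
- p row (sku=QE): no match → kept, s columns NULL.

(Central, BQ); (Central, BQ); (Central, FL); (East, BQ); (East, BQ); (East, FL); (West, BQ); (NULL, OC); (NULL, OC); (NULL, QE); (NULL, QE); (NULL, QE); (NULL, NULL)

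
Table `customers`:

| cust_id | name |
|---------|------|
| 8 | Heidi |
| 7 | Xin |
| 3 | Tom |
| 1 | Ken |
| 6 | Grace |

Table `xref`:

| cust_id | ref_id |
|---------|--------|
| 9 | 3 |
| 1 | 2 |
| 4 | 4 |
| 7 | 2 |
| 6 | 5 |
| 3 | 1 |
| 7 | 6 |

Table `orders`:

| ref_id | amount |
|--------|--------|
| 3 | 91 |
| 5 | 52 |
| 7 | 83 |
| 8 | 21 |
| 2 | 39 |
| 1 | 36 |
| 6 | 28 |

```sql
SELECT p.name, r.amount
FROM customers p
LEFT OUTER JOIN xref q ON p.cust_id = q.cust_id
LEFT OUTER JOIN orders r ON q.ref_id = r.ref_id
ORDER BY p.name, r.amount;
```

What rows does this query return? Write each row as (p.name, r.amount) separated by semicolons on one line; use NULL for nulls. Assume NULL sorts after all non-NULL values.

(Grace, 52); (Heidi, NULL); (Ken, 39); (Tom, 36); (Xin, 28); (Xin, 39)

Evaluate left to right. First `customers p LEFT JOIN xref q` on cust_id: 6 row(s).
Then LEFT JOIN `orders r` on ref_id: each of those 6 rows is kept; rows whose q.ref_id has no match in r get NULL for r's columns.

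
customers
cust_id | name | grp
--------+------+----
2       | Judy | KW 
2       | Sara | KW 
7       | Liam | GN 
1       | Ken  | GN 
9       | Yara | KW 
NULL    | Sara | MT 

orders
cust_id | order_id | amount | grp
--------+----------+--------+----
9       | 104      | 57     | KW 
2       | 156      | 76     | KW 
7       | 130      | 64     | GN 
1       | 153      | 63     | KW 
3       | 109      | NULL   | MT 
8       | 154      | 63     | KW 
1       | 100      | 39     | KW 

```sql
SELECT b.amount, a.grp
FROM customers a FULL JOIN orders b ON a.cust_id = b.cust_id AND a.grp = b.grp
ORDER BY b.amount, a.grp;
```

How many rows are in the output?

10

FULL OUTER JOIN keeps every row from both sides; unmatched rows get NULL for the other side's columns.
Matching on a.cust_id = b.cust_id AND a.grp = b.grp. A NULL in a compared column never satisfies the condition.
Matched pairs: 4; unmatched a rows kept: 2; unmatched b rows kept: 4.
Total: 4 matched + 6 padded = 10 rows.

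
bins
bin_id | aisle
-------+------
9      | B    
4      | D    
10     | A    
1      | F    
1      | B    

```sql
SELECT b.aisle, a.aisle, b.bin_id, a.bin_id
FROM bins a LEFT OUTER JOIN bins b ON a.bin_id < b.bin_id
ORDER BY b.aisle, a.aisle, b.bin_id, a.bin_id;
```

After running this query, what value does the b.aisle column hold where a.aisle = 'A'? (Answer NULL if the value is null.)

LEFT JOIN keeps every row from `bins a`; unmatched rows get NULL for `bins b`'s columns.
Matching on a.bin_id < b.bin_id.
- a row (bin_id=9): matches 1 b row(s) → 1 output row(s).
- a row (bin_id=4): matches 2 b row(s) → 2 output row(s).
- a row (bin_id=10): no match → kept, b columns NULL.
- a row (bin_id=1): matches 3 b row(s) → 3 output row(s).
- a row (bin_id=1): matches 3 b row(s) → 3 output row(s).

NULL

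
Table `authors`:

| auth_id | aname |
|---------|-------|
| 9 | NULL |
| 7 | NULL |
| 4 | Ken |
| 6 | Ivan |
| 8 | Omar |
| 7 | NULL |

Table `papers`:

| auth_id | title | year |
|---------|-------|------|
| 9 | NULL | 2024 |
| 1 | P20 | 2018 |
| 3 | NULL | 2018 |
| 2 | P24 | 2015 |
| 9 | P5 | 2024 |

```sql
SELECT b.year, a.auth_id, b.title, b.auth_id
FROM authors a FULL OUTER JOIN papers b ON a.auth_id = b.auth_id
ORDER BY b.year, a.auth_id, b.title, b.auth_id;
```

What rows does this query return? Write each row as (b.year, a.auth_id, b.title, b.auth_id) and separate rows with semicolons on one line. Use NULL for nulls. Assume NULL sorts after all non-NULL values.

(2015, NULL, P24, 2); (2018, NULL, P20, 1); (2018, NULL, NULL, 3); (2024, 9, P5, 9); (2024, 9, NULL, 9); (NULL, 4, NULL, NULL); (NULL, 6, NULL, NULL); (NULL, 7, NULL, NULL); (NULL, 7, NULL, NULL); (NULL, 8, NULL, NULL)

FULL OUTER JOIN keeps every row from both sides; unmatched rows get NULL for the other side's columns.
Matching on a.auth_id = b.auth_id.
- a (auth_id=9) pairs with 2 row(s) of b.
- a (auth_id=7) has no partner → padded with NULL.
- a (auth_id=4) has no partner → padded with NULL.
- a (auth_id=6) has no partner → padded with NULL.
- a (auth_id=8) has no partner → padded with NULL.
- a (auth_id=7) has no partner → padded with NULL.
- plus 3 unmatched b row(s), each kept with NULL a columns.
After projecting and ordering:
b.year | a.auth_id | b.title | b.auth_id
2015 | NULL | P24 | 2
2018 | NULL | P20 | 1
2018 | NULL | NULL | 3
2024 | 9 | P5 | 9
2024 | 9 | NULL | 9
NULL | 4 | NULL | NULL
NULL | 6 | NULL | NULL
NULL | 7 | NULL | NULL
NULL | 7 | NULL | NULL
NULL | 8 | NULL | NULL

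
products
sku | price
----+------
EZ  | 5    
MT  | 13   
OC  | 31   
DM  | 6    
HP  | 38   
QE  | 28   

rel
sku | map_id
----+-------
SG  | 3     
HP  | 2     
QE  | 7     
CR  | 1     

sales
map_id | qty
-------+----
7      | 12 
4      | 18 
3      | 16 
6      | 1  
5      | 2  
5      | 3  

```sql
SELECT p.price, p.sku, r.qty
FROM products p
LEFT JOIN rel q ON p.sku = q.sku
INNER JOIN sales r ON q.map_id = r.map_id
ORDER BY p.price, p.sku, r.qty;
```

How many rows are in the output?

Evaluate left to right. First `products p LEFT JOIN rel q` on sku: 6 row(s).
Then INNER JOIN `sales r` on map_id: keep only rows whose q.map_id appears in r.
Result: 1 row(s).

1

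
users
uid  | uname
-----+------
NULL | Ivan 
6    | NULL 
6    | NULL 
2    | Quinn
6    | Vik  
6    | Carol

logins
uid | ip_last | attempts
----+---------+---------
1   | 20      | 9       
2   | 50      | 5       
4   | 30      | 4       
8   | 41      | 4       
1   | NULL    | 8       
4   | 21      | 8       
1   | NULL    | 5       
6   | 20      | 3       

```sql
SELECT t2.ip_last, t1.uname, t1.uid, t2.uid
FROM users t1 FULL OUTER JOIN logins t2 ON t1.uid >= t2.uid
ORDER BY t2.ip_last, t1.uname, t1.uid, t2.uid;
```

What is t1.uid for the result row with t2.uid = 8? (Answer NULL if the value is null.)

NULL

FULL OUTER JOIN keeps every row from both sides; unmatched rows get NULL for the other side's columns.
Matching on t1.uid >= t2.uid. A NULL in a compared column never satisfies the condition.
- uid=NULL: no t2 row matches, row kept with t2 columns NULL.
- uid=6: 7 matching t2 row(s), so 7 row(s) emitted.
- uid=6: 7 matching t2 row(s), so 7 row(s) emitted.
- uid=2: 4 matching t2 row(s), so 4 row(s) emitted.
- uid=6: 7 matching t2 row(s), so 7 row(s) emitted.
- uid=6: 7 matching t2 row(s), so 7 row(s) emitted.
- 1 row(s) from t2 found no t1 partner → padded with NULL.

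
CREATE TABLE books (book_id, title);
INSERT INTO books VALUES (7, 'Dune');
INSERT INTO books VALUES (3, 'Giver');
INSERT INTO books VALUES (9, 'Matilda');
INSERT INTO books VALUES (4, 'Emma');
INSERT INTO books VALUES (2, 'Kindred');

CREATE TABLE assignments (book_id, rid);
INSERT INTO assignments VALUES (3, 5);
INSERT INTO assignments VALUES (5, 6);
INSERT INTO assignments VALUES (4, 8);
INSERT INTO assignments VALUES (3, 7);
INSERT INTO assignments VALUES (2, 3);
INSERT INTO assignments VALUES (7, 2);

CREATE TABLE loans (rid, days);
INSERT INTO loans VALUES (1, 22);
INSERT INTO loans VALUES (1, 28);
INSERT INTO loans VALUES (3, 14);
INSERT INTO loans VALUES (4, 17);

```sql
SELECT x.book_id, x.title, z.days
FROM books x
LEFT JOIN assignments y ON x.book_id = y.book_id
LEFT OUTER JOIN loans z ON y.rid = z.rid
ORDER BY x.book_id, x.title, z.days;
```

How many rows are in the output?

Evaluate left to right. First `books x LEFT JOIN assignments y` on book_id: 6 row(s).
Then LEFT JOIN `loans z` on rid: each of those 6 rows is kept; rows whose y.rid has no match in z get NULL for z's columns.
Result: 6 row(s).

6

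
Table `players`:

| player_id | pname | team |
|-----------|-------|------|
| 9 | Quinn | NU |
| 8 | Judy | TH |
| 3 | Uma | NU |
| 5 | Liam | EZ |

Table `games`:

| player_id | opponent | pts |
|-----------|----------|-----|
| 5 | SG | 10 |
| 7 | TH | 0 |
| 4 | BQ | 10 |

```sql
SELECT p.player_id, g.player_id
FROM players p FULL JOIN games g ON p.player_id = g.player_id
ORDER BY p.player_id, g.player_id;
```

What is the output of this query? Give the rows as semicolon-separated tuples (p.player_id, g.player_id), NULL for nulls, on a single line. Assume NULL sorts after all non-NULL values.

(3, NULL); (5, 5); (8, NULL); (9, NULL); (NULL, 4); (NULL, 7)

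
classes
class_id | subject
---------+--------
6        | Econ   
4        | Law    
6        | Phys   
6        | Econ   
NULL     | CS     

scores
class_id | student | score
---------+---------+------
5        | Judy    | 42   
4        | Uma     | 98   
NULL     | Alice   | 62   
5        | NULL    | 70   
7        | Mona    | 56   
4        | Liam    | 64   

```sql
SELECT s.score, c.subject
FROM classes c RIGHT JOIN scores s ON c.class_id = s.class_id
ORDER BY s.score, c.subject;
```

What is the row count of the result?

6

RIGHT JOIN keeps every row from `scores`; unmatched rows get NULL for `classes`'s columns.
Matching on c.class_id = s.class_id. A NULL in a compared column never satisfies the condition.
- c[0] class_id=6 → no match.
- c[1] class_id=4 → 2 match(es) in s → 2 row(s).
- c[2] class_id=6 → no match.
- c[3] class_id=6 → no match.
- c[4] class_id=NULL → no match.
- 4 s row(s) had no c match → kept, c columns NULL.
Total: 2 matched + 4 padded = 6 rows.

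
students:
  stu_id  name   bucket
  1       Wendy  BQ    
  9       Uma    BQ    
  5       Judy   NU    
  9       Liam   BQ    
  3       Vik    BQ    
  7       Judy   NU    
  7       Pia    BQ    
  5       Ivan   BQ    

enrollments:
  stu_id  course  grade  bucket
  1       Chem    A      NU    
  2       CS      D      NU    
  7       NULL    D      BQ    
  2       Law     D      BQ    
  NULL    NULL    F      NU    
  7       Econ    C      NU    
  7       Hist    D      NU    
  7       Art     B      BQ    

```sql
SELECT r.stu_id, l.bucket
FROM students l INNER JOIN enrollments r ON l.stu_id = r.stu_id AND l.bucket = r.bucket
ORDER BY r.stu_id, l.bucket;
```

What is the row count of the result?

INNER JOIN keeps only pairs where the ON condition holds.
Matching on l.stu_id = r.stu_id AND l.bucket = r.bucket. A NULL in a compared column never satisfies the condition.
- l row (stu_id=1, bucket=BQ): no match → dropped.
- l row (stu_id=9, bucket=BQ): no match → dropped.
- l row (stu_id=5, bucket=NU): no match → dropped.
- l row (stu_id=9, bucket=BQ): no match → dropped.
- l row (stu_id=3, bucket=BQ): no match → dropped.
- l row (stu_id=7, bucket=NU): matches 2 r row(s) → 2 output row(s).
- l row (stu_id=7, bucket=BQ): matches 2 r row(s) → 2 output row(s).
- l row (stu_id=5, bucket=BQ): no match → dropped.
Total: 4 rows.

4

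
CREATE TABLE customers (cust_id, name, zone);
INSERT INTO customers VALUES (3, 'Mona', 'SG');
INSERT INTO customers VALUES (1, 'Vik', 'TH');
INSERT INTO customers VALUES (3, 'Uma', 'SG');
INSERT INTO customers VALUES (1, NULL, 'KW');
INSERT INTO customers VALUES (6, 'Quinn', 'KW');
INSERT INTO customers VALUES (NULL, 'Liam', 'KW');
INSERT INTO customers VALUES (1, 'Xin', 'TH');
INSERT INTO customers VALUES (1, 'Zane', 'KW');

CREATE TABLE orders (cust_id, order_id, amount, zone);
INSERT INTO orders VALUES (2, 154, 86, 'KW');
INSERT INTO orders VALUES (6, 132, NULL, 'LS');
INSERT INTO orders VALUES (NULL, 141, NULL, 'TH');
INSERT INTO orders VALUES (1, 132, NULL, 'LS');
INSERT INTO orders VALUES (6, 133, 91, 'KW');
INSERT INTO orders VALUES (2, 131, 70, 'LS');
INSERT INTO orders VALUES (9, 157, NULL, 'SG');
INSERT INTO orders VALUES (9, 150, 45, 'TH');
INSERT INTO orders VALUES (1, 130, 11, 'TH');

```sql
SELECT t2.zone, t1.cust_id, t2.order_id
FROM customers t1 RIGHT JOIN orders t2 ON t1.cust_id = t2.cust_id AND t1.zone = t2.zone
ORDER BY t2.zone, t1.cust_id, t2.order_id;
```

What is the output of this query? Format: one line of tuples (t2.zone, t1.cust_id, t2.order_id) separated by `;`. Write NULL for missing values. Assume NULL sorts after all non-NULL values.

(KW, 6, 133); (KW, NULL, 154); (LS, NULL, 131); (LS, NULL, 132); (LS, NULL, 132); (SG, NULL, 157); (TH, 1, 130); (TH, 1, 130); (TH, NULL, 141); (TH, NULL, 150)

RIGHT JOIN keeps every row from `orders`; unmatched rows get NULL for `customers`'s columns.
Matching on t1.cust_id = t2.cust_id AND t1.zone = t2.zone. A NULL in a compared column never satisfies the condition.
- cust_id=3, zone=SG: no matching t2 row.
- cust_id=1, zone=TH: 1 matching t2 row(s), so 1 row(s) emitted.
- cust_id=3, zone=SG: no matching t2 row.
- cust_id=1, zone=KW: no matching t2 row.
- cust_id=6, zone=KW: 1 matching t2 row(s), so 1 row(s) emitted.
- cust_id=NULL, zone=KW: no matching t2 row.
- cust_id=1, zone=TH: 1 matching t2 row(s), so 1 row(s) emitted.
- cust_id=1, zone=KW: no matching t2 row.
- 7 t2 row(s) had no t1 match → kept, t1 columns NULL.
After projecting and ordering:
t2.zone | t1.cust_id | t2.order_id
KW | 6 | 133
KW | NULL | 154
LS | NULL | 131
LS | NULL | 132
LS | NULL | 132
SG | NULL | 157
TH | 1 | 130
TH | 1 | 130
TH | NULL | 141
TH | NULL | 150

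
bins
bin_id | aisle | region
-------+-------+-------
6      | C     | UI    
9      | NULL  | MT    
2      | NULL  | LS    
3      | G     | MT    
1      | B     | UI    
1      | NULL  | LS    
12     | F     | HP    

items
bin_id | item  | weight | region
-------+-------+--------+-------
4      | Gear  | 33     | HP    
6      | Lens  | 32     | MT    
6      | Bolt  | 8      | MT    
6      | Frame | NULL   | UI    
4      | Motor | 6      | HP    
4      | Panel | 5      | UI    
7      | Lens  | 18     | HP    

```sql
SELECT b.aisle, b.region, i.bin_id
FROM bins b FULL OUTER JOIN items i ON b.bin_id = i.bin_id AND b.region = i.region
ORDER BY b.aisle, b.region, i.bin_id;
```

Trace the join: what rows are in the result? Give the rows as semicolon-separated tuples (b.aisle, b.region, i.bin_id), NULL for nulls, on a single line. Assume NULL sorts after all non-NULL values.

FULL OUTER JOIN keeps every row from both sides; unmatched rows get NULL for the other side's columns.
Matching on b.bin_id = i.bin_id AND b.region = i.region.
Matched pairs: 1; unmatched b rows kept: 6; unmatched i rows kept: 6.

(B, UI, NULL); (C, UI, 6); (F, HP, NULL); (G, MT, NULL); (NULL, LS, NULL); (NULL, LS, NULL); (NULL, MT, NULL); (NULL, NULL, 4); (NULL, NULL, 4); (NULL, NULL, 4); (NULL, NULL, 6); (NULL, NULL, 6); (NULL, NULL, 7)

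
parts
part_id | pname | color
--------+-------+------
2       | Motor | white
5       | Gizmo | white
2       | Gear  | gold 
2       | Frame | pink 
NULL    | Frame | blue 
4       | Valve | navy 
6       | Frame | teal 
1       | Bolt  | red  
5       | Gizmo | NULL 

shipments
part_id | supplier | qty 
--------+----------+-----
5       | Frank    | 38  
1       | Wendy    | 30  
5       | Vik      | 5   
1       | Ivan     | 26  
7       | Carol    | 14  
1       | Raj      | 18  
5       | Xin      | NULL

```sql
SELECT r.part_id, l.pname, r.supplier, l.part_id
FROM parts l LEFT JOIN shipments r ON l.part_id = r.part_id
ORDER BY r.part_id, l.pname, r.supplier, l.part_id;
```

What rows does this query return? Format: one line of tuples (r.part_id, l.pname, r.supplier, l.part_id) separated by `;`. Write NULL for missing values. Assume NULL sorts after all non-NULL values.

LEFT JOIN keeps every row from `parts`; unmatched rows get NULL for `shipments`'s columns.
Matching on l.part_id = r.part_id. A NULL in a compared column never satisfies the condition.
Matched pairs: 9; unmatched l rows kept: 6.

(1, Bolt, Ivan, 1); (1, Bolt, Raj, 1); (1, Bolt, Wendy, 1); (5, Gizmo, Frank, 5); (5, Gizmo, Frank, 5); (5, Gizmo, Vik, 5); (5, Gizmo, Vik, 5); (5, Gizmo, Xin, 5); (5, Gizmo, Xin, 5); (NULL, Frame, NULL, 2); (NULL, Frame, NULL, 6); (NULL, Frame, NULL, NULL); (NULL, Gear, NULL, 2); (NULL, Motor, NULL, 2); (NULL, Valve, NULL, 4)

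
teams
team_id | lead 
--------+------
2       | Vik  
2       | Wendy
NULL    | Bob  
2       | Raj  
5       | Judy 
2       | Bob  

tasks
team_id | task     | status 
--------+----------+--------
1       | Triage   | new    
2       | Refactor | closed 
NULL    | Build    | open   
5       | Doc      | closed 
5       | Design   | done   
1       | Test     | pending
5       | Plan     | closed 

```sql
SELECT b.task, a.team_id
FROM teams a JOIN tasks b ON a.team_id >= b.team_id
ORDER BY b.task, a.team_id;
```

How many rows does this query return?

INNER JOIN keeps only pairs where the ON condition holds.
Matching on a.team_id >= b.team_id. A NULL in a compared column never satisfies the condition.
- team_id=2: 3 matching b row(s), so 3 row(s) emitted.
- team_id=2: 3 matching b row(s), so 3 row(s) emitted.
- team_id=NULL: no matching b row, dropped.
- team_id=2: 3 matching b row(s), so 3 row(s) emitted.
- team_id=5: 6 matching b row(s), so 6 row(s) emitted.
- team_id=2: 3 matching b row(s), so 3 row(s) emitted.
Total: 18 rows.

18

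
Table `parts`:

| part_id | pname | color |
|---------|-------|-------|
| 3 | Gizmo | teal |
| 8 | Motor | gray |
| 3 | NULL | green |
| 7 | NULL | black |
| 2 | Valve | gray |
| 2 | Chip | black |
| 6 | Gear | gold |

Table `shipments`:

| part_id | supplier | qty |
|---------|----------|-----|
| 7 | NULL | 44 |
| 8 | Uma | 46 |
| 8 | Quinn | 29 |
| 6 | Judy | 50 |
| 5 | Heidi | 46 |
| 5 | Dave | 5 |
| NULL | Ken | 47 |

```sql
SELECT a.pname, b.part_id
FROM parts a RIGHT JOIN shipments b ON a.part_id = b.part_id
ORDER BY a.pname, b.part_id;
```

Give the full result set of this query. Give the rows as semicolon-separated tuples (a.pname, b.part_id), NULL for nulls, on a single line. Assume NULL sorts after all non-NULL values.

RIGHT JOIN keeps every row from `shipments`; unmatched rows get NULL for `parts`'s columns.
Matching on a.part_id = b.part_id. A NULL in a compared column never satisfies the condition.
- a row (part_id=3): no match.
- a row (part_id=8): matches 2 b row(s) → 2 output row(s).
- a row (part_id=3): no match.
- a row (part_id=7): matches 1 b row(s) → 1 output row(s).
- a row (part_id=2): no match.
- a row (part_id=2): no match.
- a row (part_id=6): matches 1 b row(s) → 1 output row(s).
- 3 row(s) from b found no a partner → padded with NULL.
After projecting and ordering:
a.pname | b.part_id
Gear | 6
Motor | 8
Motor | 8
NULL | 5
NULL | 5
NULL | 7
NULL | NULL

(Gear, 6); (Motor, 8); (Motor, 8); (NULL, 5); (NULL, 5); (NULL, 7); (NULL, NULL)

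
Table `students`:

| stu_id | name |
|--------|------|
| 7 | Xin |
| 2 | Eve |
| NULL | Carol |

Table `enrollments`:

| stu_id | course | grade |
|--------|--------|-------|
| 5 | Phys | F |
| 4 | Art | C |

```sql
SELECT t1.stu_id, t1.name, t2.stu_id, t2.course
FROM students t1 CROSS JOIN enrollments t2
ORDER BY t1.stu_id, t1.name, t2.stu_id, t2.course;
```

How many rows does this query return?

CROSS JOIN pairs every row of `students` with every row of `enrollments`: 3 × 2 = 6 rows.

6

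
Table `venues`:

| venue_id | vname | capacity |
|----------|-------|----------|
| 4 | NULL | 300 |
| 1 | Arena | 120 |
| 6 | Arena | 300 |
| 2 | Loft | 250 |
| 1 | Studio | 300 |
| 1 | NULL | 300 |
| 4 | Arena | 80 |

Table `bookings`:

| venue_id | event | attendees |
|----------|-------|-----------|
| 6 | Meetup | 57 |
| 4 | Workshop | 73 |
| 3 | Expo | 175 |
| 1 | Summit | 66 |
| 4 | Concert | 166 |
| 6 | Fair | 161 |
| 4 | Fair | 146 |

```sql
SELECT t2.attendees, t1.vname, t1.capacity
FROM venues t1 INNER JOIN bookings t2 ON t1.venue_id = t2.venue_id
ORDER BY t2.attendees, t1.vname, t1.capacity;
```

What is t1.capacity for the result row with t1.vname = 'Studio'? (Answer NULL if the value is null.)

300

INNER JOIN keeps only pairs where the ON condition holds.
Matching on t1.venue_id = t2.venue_id.
Matched pairs: 11.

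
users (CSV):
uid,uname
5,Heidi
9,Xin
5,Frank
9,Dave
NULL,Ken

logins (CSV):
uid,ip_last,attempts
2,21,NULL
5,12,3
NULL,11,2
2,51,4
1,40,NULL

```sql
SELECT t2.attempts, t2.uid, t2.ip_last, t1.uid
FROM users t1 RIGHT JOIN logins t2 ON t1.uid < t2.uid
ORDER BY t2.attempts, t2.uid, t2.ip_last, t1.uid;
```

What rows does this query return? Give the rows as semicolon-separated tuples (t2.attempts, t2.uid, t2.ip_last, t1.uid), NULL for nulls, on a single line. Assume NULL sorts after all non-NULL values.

(2, NULL, 11, NULL); (3, 5, 12, NULL); (4, 2, 51, NULL); (NULL, 1, 40, NULL); (NULL, 2, 21, NULL)

RIGHT JOIN keeps every row from `logins`; unmatched rows get NULL for `users`'s columns.
Matching on t1.uid < t2.uid. A NULL in a compared column never satisfies the condition.
Matched pairs: 0; unmatched t2 rows kept: 5.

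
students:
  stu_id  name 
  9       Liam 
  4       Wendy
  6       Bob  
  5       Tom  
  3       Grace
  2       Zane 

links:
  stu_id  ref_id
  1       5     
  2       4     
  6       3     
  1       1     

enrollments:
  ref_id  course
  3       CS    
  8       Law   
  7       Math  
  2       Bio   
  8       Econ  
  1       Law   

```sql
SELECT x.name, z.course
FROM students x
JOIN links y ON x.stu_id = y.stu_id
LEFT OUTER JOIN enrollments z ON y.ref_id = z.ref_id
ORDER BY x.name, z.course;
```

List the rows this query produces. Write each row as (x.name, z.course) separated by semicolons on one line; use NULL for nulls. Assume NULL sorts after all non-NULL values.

(Bob, CS); (Zane, NULL)

Evaluate left to right. First `students x INNER JOIN links y` on stu_id: 2 row(s).
Then LEFT JOIN `enrollments z` on ref_id: each of those 2 rows is kept; rows whose y.ref_id has no match in z get NULL for z's columns.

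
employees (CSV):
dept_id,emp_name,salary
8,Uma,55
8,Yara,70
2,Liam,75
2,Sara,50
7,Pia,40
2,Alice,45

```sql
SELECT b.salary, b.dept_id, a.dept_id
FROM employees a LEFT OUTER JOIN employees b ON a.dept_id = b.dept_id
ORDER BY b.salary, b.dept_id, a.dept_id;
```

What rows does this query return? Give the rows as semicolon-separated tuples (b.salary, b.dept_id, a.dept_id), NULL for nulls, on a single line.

LEFT JOIN keeps every row from `employees a`; unmatched rows get NULL for `employees b`'s columns.
Matching on a.dept_id = b.dept_id.
- a (dept_id=8) pairs with 2 row(s) of b.
- a (dept_id=8) pairs with 2 row(s) of b.
- a (dept_id=2) pairs with 3 row(s) of b.
- a (dept_id=2) pairs with 3 row(s) of b.
- a (dept_id=7) pairs with 1 row(s) of b.
- a (dept_id=2) pairs with 3 row(s) of b.

(40, 7, 7); (45, 2, 2); (45, 2, 2); (45, 2, 2); (50, 2, 2); (50, 2, 2); (50, 2, 2); (55, 8, 8); (55, 8, 8); (70, 8, 8); (70, 8, 8); (75, 2, 2); (75, 2, 2); (75, 2, 2)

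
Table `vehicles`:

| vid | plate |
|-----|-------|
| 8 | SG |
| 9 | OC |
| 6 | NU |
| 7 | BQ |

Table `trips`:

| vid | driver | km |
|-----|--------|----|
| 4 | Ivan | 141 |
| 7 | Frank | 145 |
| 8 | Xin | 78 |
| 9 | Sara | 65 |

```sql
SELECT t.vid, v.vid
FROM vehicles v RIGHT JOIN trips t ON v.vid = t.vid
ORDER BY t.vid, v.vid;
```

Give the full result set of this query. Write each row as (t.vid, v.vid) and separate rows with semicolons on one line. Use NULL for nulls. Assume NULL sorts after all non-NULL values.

(4, NULL); (7, 7); (8, 8); (9, 9)

RIGHT JOIN keeps every row from `trips`; unmatched rows get NULL for `vehicles`'s columns.
Matching on v.vid = t.vid.
Matched pairs: 3; unmatched t rows kept: 1.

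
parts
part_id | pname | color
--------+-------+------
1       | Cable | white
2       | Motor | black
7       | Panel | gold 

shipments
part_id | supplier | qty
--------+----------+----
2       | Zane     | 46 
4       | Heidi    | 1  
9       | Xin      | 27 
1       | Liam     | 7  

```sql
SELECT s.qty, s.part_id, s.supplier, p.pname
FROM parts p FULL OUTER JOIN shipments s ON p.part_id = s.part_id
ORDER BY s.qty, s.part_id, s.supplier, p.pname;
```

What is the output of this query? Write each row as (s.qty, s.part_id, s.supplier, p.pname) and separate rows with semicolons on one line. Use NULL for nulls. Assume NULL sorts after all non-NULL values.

(1, 4, Heidi, NULL); (7, 1, Liam, Cable); (27, 9, Xin, NULL); (46, 2, Zane, Motor); (NULL, NULL, NULL, Panel)

FULL OUTER JOIN keeps every row from both sides; unmatched rows get NULL for the other side's columns.
Matching on p.part_id = s.part_id.
- p row (part_id=1): matches 1 s row(s) → 1 output row(s).
- p row (part_id=2): matches 1 s row(s) → 1 output row(s).
- p row (part_id=7): no match → kept, s columns NULL.
- 2 row(s) from s found no p partner → padded with NULL.
After projecting and ordering:
s.qty | s.part_id | s.supplier | p.pname
1 | 4 | Heidi | NULL
7 | 1 | Liam | Cable
27 | 9 | Xin | NULL
46 | 2 | Zane | Motor
NULL | NULL | NULL | Panel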